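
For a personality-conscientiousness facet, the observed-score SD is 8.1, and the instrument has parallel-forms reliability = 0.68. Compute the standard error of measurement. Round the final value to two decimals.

4.58

SEM = 8.100 × √(1 − 0.680) = 8.100 × √0.320 ≃ 8.100 × 0.566 ≃ 4.582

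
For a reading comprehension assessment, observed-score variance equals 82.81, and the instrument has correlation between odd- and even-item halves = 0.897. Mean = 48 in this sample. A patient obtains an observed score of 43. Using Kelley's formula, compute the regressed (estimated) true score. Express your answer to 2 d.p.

Spearman-Brown: r = 2(0.897) / (1 + 0.897) = 1.7940 / 1.8970 ≈ 0.9457
Estimated true score = 0.9457*43 + (1 − 0.9457)*48 ≈ 43.2715

43.27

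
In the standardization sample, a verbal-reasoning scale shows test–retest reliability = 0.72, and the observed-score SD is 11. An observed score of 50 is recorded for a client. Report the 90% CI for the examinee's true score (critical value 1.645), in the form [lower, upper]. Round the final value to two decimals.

SEM = 11.00000·√(1 − 0.72000) ≈ 5.82065
Half-width = 1.645·5.82065 ≈ 9.57497
CI = 50 ± 9.57497 → [40.42503, 59.57497]

[40.43, 59.57]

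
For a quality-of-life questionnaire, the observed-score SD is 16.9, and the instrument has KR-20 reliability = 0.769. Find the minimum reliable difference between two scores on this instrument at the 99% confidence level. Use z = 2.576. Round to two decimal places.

The standard error of measurement is 16.900*√(1 − 0.769) ≈ 16.900*0.481 ≈ 8.123.
SE_diff = SEM * √2 ≈ 8.123 * 1.414 ≈ 11.487
Minimum reliable difference = 2.576 * SE_diff ≈ 2.576 * 11.487 ≈ 29.591

29.59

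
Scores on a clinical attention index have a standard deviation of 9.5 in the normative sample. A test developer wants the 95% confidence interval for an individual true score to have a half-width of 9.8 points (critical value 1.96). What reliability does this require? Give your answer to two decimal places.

0.72

SEM needed = half-width / z = 9.8/1.96 ≈ 5.0000
r = 1 − (SEM / SD)² = 1 − (5.0000 / 9.5)² ≈ 1 − 0.2770 ≈ 0.7230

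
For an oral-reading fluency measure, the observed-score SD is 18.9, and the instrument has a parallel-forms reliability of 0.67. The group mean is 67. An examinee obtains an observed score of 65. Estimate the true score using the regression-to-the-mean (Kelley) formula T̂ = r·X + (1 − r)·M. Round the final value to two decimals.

Estimated true score = 0.670*65 + (1 − 0.670)*67 ≈ 65.660

65.66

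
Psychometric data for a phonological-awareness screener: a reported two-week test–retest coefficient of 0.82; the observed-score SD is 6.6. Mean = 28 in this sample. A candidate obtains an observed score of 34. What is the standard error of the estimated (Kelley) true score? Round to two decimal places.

SE_est = 6.6000·√[r(1 − r)] ≈ 2.5356

2.54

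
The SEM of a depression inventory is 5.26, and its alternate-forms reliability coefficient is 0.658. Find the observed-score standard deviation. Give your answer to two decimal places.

σ = SEM·(1 − r)^(−1/2) ≈ 5.26·1.7100 ≈ 8.9944

8.99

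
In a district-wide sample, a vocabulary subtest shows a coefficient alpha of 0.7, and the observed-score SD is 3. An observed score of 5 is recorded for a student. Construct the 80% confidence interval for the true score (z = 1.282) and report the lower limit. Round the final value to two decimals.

The standard error of measurement is 3.0000·√(1 − 0.7000) ≃ 3.0000·0.5477 ≃ 1.6432.
Margin = 1.282 · 1.6432 ≃ 2.1065
Lower limit = 5 − 2.1065 ≃ 2.8935

2.89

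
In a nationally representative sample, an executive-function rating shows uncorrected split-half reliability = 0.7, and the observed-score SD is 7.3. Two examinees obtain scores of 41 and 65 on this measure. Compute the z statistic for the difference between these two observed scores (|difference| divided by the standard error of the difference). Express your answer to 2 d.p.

Spearman-Brown: r = 2(0.7) / (1 + 0.7) = 1.400 / 1.700 ≈ 0.824
SEM = 7.300 * √(1 − 0.824) = 7.300 * √0.176 ≈ 7.300 * 0.420 ≈ 3.067
SE_diff = √2 * SEM ≈ 4.337
z = 24 / 4.337 ≈ 5.534

5.53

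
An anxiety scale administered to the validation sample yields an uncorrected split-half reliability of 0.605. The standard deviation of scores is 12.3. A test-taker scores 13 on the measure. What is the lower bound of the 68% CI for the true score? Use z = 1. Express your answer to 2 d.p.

Spearman-Brown: r = 2(0.605) / (1 + 0.605) = 1.2100 / 1.6050 ≈ 0.7539
SEM = 12.3000 × √(1 − 0.7539) = 12.3000 × √0.2461 ≈ 12.3000 × 0.4961 ≈ 6.1019
1 × SEM ≈ 6.1019
Lower limit = 13 − 6.1019 ≈ 6.8981

6.90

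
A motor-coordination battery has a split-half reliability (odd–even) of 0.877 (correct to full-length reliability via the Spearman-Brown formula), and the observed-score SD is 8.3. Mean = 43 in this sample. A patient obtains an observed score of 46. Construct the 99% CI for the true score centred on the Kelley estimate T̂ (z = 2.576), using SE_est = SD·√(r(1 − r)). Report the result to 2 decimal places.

r_full = 2·0.877 / (1 + 0.877) ≈ 0.93447
T̂ = 0.93447(46) + 0.06553(43) ≈ 45.80341
SE_est = SD * √(r(1 − r)) = 8.30000 * √0.06124 ≈ 8.30000 * 0.24746 ≈ 2.05391
CI = 45.80341 ± 2.576 * 2.05391 → [40.51254, 51.09428]

[40.51, 51.09]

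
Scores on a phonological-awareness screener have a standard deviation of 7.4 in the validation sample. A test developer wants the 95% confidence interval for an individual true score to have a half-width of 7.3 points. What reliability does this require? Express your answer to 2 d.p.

SEM needed = half-width / z = 7.3/1.96 ≃ 3.724
r = 1 − (3.724/7.4)² ≃ 1 − 0.253 ≃ 0.747

0.75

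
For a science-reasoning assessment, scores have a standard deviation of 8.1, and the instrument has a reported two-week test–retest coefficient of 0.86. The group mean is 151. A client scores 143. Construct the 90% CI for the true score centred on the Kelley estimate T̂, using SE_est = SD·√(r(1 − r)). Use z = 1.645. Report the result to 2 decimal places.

Estimated true score = 0.860*143 + (1 − 0.860)*151 ≈ 144.120
SE_est = 8.100*√(0.860*0.140) ≈ 2.811
90% CI: 144.120 ± 4.623 ≈ (139.497, 148.743)

[139.50, 148.74]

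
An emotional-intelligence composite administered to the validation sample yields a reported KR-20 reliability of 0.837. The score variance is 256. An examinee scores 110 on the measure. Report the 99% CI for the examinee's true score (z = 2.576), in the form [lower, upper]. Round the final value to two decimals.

SD = √256 = 16.0000
The standard error of measurement is 16.0000·√(1 − 0.8370) ≈ 16.0000·0.4037 ≈ 6.4597.
Half-width = 2.576·6.4597 ≈ 16.6402
CI = 110 ± 16.6402 → [93.3598, 126.6402]

[93.36, 126.64]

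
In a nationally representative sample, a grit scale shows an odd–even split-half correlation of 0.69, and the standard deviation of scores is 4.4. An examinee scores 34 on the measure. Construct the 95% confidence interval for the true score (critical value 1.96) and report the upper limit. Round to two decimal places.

37.69

Full-length reliability (Spearman-Brown) = 2(0.69)/(1+0.69) ≃ 0.8166
SEM = 4.4000 × √(1 − 0.8166) = 4.4000 × √0.1834 ≃ 4.4000 × 0.4283 ≃ 1.8845
Margin = 1.96 × 1.8845 ≃ 3.6936
Upper limit = 34 + 3.6936 ≃ 37.6936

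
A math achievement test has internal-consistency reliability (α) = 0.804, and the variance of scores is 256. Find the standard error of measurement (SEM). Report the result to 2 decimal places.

σ = 256^(1/2) = 16.000
SEM = 16.000 × √(1 − 0.804) = 16.000 × √0.196 ≃ 16.000 × 0.443 ≃ 7.084

7.08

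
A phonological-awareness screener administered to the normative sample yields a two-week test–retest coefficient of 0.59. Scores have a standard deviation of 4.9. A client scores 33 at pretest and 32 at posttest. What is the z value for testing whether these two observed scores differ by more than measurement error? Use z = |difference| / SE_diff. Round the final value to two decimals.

SEM = 4.900×√(1 − 0.590) ≈ 3.138
Standard error of the difference = 3.138·√2 ≈ 4.437
z = |33 − 32| / 4.437 = 1 / 4.437 ≈ 0.225

0.23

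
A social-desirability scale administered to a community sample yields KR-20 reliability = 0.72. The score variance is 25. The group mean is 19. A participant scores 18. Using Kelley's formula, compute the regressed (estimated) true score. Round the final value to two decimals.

Estimated true score = 0.7200*18 + (1 − 0.7200)*19 ≈ 18.2800

18.28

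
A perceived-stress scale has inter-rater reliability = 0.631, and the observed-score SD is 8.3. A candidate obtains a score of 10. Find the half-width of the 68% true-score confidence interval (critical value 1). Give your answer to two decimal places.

SEM = 8.300 * √(1 − 0.631) = 8.300 * √0.369 ≈ 8.300 * 0.607 ≈ 5.042
Margin = 1 * 5.042 ≈ 5.042

5.04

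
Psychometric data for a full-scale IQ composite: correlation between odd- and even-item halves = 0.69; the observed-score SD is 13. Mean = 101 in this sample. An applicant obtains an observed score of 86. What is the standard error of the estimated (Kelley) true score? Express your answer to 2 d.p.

5.03

Full-length reliability (Spearman-Brown) = 2(0.69)/(1+0.69) ≈ 0.8166
SE_est = SD * √(r(1 − r)) = 13.0000 * √0.1498 ≈ 13.0000 * 0.3870 ≈ 5.0313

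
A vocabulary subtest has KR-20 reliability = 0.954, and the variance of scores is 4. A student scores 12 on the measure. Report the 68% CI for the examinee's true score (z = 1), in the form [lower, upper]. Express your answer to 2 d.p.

σ = 4^(1/2) = 2.000
SEM = 2.000·√(1 − 0.954) ≈ 0.429
Half-width = 1·0.429 ≈ 0.429
Interval: (11.571, 12.429)

[11.57, 12.43]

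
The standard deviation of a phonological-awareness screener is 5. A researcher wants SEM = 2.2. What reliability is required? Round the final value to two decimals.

0.81

r = 1 − (2.20000/5)² ≃ 1 − 0.19360 ≃ 0.80640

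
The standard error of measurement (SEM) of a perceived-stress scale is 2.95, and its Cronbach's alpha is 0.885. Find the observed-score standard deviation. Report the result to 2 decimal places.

SD = 2.95 / √(1 − 0.885) ≈ 8.699

8.70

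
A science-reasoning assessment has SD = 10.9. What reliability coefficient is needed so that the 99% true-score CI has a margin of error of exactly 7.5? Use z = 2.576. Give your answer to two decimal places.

0.93

Required SEM = 7.5 / 2.576 ≈ 2.91149
Required reliability = 1 − (SEM/SD)² = 1 − 0.07135 ≈ 0.92865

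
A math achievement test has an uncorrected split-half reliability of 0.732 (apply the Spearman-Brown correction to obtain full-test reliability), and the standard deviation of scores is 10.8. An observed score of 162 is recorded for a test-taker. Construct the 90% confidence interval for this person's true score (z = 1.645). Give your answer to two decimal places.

Full-length reliability (Spearman-Brown) = 2(0.732)/(1+0.732) ≃ 0.84527
The standard error of measurement is 10.80000·√(1 − 0.84527) ≃ 10.80000·0.39336 ≃ 4.24832.
Margin = 1.645 · 4.24832 ≃ 6.98849
Interval: (155.01151, 168.98849)

[155.01, 168.99]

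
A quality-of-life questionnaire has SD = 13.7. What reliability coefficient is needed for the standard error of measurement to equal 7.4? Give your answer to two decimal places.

0.71

r = 1 − (7.4000/13.7)² ≈ 1 − 0.2918 ≈ 0.7082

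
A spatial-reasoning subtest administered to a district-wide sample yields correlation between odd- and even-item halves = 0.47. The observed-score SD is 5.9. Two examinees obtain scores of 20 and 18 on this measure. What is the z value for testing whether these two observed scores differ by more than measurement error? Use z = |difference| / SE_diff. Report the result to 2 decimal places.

0.40

r_full = 2·0.47 / (1 + 0.47) ≈ 0.63946
The standard error of measurement is 5.90000*√(1 − 0.63946) ≈ 5.90000*0.60045 ≈ 3.54267.
SE_diff = √2 * SEM ≈ 5.01010
z = |20 − 18| / 5.01010 = 2 / 5.01010 ≈ 0.39919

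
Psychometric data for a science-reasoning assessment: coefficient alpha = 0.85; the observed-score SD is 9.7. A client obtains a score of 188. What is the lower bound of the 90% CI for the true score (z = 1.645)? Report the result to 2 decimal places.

SEM = 9.7000*√(1 − 0.8500) ≈ 3.7568
1.645 * SEM ≈ 6.1799
Lower bound: 188 − 6.1799 = 181.8201

181.82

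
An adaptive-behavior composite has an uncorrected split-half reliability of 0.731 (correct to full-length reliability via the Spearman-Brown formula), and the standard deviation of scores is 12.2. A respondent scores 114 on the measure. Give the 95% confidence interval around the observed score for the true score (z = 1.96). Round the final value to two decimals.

[104.57, 123.43]

r_full = 2·0.731 / (1 + 0.731) ≈ 0.845
SEM = 12.200·√(1 − 0.845) ≈ 4.809
1.96 · SEM ≈ 9.426
Interval: (104.574, 123.426)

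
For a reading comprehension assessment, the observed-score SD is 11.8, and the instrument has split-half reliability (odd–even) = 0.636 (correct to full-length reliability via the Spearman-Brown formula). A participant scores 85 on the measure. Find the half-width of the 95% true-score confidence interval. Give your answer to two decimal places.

10.91

Full-length reliability (Spearman-Brown) = 2(0.636)/(1+0.636) ≈ 0.7775
The standard error of measurement is 11.8000*√(1 − 0.7775) ≈ 11.8000*0.4717 ≈ 5.5660.
1.96 * SEM ≈ 10.9093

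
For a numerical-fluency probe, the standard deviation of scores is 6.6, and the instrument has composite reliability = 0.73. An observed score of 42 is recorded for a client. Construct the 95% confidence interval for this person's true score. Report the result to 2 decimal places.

SEM = 6.6000*√(1 − 0.7300) ≈ 3.4295
Half-width = 1.96*3.4295 ≈ 6.7217
95% CI: 42 ± 6.7217 = [35.2783, 48.7217]

[35.28, 48.72]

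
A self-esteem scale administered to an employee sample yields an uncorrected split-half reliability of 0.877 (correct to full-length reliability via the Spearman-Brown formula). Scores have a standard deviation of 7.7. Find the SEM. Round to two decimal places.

Full-length reliability (Spearman-Brown) = 2(0.877)/(1+0.877) ≈ 0.9345
SEM = 7.7000×√(1 − 0.9345) ≈ 1.9711

1.97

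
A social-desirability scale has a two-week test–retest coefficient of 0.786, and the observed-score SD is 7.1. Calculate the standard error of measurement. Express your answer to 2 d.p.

3.28

SEM = 7.10000 · √(1 − 0.78600) = 7.10000 · √0.21400 ≃ 7.10000 · 0.46260 ≃ 3.28447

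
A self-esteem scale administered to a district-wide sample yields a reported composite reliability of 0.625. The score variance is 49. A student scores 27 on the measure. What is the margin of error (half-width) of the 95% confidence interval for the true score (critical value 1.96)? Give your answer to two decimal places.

8.40

SD = √49 ≈ 7.0000
The standard error of measurement is 7.0000·√(1 − 0.6250) ≈ 7.0000·0.6124 ≈ 4.2866.
1.96 · SEM ≈ 8.4017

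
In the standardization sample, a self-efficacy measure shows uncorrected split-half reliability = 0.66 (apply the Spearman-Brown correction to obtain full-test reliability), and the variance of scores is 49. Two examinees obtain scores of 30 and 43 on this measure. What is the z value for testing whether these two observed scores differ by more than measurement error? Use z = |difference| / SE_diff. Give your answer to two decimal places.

SD = √49 = 7.0000
Full-length reliability (Spearman-Brown) = 2(0.66)/(1+0.66) ≈ 0.7952
SEM = 7.0000·√(1 − 0.7952) ≈ 3.1680
SE_diff = SEM · √2 ≈ 3.1680 · 1.4142 ≈ 4.4802
z = |30 − 43| / 4.4802 = 13 / 4.4802 ≈ 2.9016

2.90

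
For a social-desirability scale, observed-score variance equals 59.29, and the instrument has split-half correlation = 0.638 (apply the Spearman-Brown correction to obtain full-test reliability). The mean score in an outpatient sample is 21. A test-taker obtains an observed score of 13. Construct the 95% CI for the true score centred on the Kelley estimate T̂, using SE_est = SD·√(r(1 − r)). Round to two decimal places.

σ = 59.29^(1/2) = 7.700
Spearman-Brown: r = 2(0.638) / (1 + 0.638) = 1.276 / 1.638 ≈ 0.779
Estimated true score = 0.779*13 + (1 − 0.779)*21 ≈ 14.768
SE_est = SD * √(r(1 − r)) = 7.700 * √0.172 ≈ 7.700 * 0.415 ≈ 3.195
CI = 14.768 ± 1.96 * 3.195 → [8.506, 21.030]

[8.51, 21.03]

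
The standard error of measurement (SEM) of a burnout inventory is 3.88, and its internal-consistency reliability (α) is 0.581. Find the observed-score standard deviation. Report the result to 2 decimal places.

5.99

SD = SEM / √(1 − r) = 3.88 / √0.41900 ≈ 3.88 / 0.64730 ≈ 5.99411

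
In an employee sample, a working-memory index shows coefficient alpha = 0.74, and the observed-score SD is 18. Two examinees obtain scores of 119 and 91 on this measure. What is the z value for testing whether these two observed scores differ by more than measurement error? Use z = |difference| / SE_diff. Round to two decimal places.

SEM = 18.000 × √(1 − 0.740) = 18.000 × √0.260 ≈ 18.000 × 0.510 ≈ 9.178
SE_diff = SEM × √2 ≈ 9.178 × 1.414 ≈ 12.980
z = |119 − 91| / 12.980 = 28 / 12.980 ≈ 2.157

2.16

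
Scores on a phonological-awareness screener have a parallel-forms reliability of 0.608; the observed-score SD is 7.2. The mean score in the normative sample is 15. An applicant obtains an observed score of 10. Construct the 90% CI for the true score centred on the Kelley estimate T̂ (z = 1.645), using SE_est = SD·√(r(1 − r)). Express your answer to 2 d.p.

[6.18, 17.74]

T̂ = r·X + (1 − r)·M = 0.60800·10 + 0.39200·15 = 6.08000 + 5.88000 ≈ 11.96000
SE_est = 7.20000·√[r(1 − r)] ≈ 3.51502
90% CI: 11.96000 ± 5.78220 ≈ (6.17780, 17.74220)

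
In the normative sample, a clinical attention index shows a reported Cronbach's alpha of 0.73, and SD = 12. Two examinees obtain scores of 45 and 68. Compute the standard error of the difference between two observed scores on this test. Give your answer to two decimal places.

8.82

SEM = 12.00000·√(1 − 0.73000) ≈ 6.23538
SE_diff = SEM · √2 ≈ 6.23538 · 1.41421 ≈ 8.81816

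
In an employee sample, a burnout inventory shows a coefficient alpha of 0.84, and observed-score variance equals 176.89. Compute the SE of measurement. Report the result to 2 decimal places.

5.32

SD = √176.89 = 13.3000
SEM = 13.3000·√(1 − 0.8400) ≈ 5.3200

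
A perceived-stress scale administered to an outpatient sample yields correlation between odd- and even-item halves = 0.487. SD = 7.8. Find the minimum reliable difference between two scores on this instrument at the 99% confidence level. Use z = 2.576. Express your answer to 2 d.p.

16.69

Full-length reliability (Spearman-Brown) = 2(0.487)/(1+0.487) ≈ 0.6550
SEM = 7.8000 * √(1 − 0.6550) = 7.8000 * √0.3450 ≈ 7.8000 * 0.5874 ≈ 4.5814
SE_diff = √2 * SEM ≈ 6.4791
Minimum reliable difference = 2.576 * SE_diff ≈ 2.576 * 6.4791 ≈ 16.6901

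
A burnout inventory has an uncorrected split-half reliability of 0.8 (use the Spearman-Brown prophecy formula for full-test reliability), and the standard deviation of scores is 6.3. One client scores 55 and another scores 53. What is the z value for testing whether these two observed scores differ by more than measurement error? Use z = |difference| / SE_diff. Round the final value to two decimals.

0.67

Spearman-Brown: r = 2(0.8) / (1 + 0.8) = 1.600 / 1.800 ≃ 0.889
SEM = 6.300 × √(1 − 0.889) = 6.300 × √0.111 ≃ 6.300 × 0.333 ≃ 2.100
SE_diff = SEM × √2 ≃ 2.100 × 1.414 ≃ 2.970
z = |55 − 53| / 2.970 = 2 / 2.970 ≃ 0.673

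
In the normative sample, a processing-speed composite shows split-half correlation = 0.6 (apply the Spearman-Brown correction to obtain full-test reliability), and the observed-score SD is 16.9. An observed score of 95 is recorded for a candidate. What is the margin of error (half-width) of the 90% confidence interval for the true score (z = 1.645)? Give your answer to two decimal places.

Full-length reliability (Spearman-Brown) = 2(0.6)/(1+0.6) ≈ 0.750
SEM = 16.900 * √(1 − 0.750) = 16.900 * √0.250 ≈ 16.900 * 0.500 ≈ 8.450
1.645 * SEM ≈ 13.900

13.90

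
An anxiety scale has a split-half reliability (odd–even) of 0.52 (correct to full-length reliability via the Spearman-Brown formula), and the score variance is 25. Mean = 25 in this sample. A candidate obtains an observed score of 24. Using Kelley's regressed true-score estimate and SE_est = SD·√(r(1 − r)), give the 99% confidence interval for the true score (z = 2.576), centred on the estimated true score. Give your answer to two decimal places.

SD = √25 = 5.000
Spearman-Brown: r = 2(0.52) / (1 + 0.52) = 1.040 / 1.520 ≈ 0.684
T̂ = r·X + (1 − r)·M = 0.684×24 + 0.316×25 ≈ 16.421 + 7.895 ≈ 24.316
SE_est = 5.000×√(0.684×0.316) ≈ 2.324
CI = 24.316 ± 2.576 × 2.324 → [18.329, 30.303]

[18.33, 30.30]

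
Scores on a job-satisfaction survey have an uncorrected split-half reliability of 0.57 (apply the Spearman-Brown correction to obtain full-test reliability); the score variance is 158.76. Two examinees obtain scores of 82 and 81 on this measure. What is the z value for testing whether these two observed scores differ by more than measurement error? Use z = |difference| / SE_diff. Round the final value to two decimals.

SD = √158.76 ≃ 12.600
r_full = 2·0.57 / (1 + 0.57) ≃ 0.726
The standard error of measurement is 12.600×√(1 − 0.726) ≃ 12.600×0.523 ≃ 6.594.
SE_diff = SEM × √2 ≃ 6.594 × 1.414 ≃ 9.325
z = 1 / 9.325 ≃ 0.107

0.11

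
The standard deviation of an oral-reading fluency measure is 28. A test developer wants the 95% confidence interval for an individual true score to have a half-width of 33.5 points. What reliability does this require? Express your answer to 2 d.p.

SEM needed = half-width / z = 33.5/1.96 ≈ 17.0918
Required reliability = 1 − (SEM/SD)² = 1 − 0.3726 ≈ 0.6274

0.63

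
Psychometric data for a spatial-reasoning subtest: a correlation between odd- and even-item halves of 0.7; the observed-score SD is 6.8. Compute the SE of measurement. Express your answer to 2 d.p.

2.86

Full-length reliability (Spearman-Brown) = 2(0.7)/(1+0.7) ≈ 0.824
SEM = 6.800*√(1 − 0.824) ≈ 2.857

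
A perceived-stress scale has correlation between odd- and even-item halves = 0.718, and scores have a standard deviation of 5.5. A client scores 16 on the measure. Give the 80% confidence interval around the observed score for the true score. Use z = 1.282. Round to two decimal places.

Spearman-Brown: r = 2(0.718) / (1 + 0.718) = 1.4360 / 1.7180 ≃ 0.8359
SEM = 5.5000·√(1 − 0.8359) ≃ 2.2283
Half-width = 1.282·2.2283 ≃ 2.8567
CI = 16 ± 2.8567 → [13.1433, 18.8567]

[13.14, 18.86]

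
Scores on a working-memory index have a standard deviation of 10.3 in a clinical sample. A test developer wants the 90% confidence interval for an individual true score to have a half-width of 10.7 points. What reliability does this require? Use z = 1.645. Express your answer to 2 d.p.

SEM needed = half-width / z = 10.7/1.645 ≈ 6.5046
r = 1 − (6.5046/10.3)² ≈ 1 − 0.3988 ≈ 0.6012

0.60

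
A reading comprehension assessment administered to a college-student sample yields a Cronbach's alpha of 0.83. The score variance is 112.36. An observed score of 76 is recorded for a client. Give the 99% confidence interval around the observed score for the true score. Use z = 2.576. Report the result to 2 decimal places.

[64.74, 87.26]

SD = √112.36 ≈ 10.600
The standard error of measurement is 10.600×√(1 − 0.830) ≈ 10.600×0.412 ≈ 4.370.
Margin = 2.576 × 4.370 ≈ 11.258
Interval: (64.742, 87.258)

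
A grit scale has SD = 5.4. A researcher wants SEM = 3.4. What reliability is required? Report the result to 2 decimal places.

0.60

r = 1 − (3.4000/5.4)² ≃ 1 − 0.3964 ≃ 0.6036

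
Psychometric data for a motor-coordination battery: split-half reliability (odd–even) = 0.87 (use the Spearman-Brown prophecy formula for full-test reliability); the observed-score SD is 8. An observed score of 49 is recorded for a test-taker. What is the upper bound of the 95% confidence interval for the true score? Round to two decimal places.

53.13

Spearman-Brown: r = 2(0.87) / (1 + 0.87) = 1.740 / 1.870 ≈ 0.930
SEM = 8.000 · √(1 − 0.930) = 8.000 · √0.070 ≈ 8.000 · 0.264 ≈ 2.109
Half-width = 1.96·2.109 ≈ 4.134
Upper limit = 49 + 4.134 ≈ 53.134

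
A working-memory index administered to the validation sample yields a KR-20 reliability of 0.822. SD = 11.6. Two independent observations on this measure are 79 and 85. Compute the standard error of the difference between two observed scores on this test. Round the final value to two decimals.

6.92

SEM = 11.600*√(1 − 0.822) ≈ 4.894
SE_diff = SEM * √2 ≈ 4.894 * 1.414 ≈ 6.921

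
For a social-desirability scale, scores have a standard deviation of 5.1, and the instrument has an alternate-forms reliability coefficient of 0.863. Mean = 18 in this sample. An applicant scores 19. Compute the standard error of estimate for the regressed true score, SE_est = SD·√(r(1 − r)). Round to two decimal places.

1.75

SE_est = SD × √(r(1 − r)) = 5.100 × √0.118 ≈ 5.100 × 0.344 ≈ 1.754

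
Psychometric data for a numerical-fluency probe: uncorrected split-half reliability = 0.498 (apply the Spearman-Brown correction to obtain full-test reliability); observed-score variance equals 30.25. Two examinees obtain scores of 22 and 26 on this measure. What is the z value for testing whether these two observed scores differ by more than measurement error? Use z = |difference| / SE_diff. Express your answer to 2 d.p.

0.89

σ = 30.25^(1/2) = 5.500
Spearman-Brown: r = 2(0.498) / (1 + 0.498) = 0.996 / 1.498 ≈ 0.665
SEM = 5.500 · √(1 − 0.665) = 5.500 · √0.335 ≈ 5.500 · 0.579 ≈ 3.184
Standard error of the difference = 3.184·√2 ≈ 4.503
z = 4 / 4.503 ≈ 0.888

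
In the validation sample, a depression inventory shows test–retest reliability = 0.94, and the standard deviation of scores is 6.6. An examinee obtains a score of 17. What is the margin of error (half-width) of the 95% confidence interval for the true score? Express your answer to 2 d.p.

3.17

SEM = 6.60000 * √(1 − 0.94000) = 6.60000 * √0.06000 ≈ 6.60000 * 0.24495 ≈ 1.61666
Half-width = 1.96*1.61666 ≈ 3.16866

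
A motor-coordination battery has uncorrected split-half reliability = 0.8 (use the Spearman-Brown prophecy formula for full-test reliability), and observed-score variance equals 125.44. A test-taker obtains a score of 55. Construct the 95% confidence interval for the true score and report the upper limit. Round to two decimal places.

62.32

SD = √125.44 = 11.2000
Spearman-Brown: r = 2(0.8) / (1 + 0.8) = 1.6000 / 1.8000 ≈ 0.8889
SEM = 11.2000*√(1 − 0.8889) ≈ 3.7333
1.96 * SEM ≈ 7.3173
Upper limit = 55 + 7.3173 ≈ 62.3173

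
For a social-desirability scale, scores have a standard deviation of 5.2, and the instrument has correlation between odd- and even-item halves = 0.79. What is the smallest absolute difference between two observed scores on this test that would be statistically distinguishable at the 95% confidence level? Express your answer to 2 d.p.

4.94

Full-length reliability (Spearman-Brown) = 2(0.79)/(1+0.79) ≈ 0.8827
SEM = 5.2000 × √(1 − 0.8827) = 5.2000 × √0.1173 ≈ 5.2000 × 0.3425 ≈ 1.7811
Standard error of the difference = 1.7811·√2 ≈ 2.5188
Minimum reliable difference = 1.96 × SE_diff ≈ 1.96 × 2.5188 ≈ 4.9369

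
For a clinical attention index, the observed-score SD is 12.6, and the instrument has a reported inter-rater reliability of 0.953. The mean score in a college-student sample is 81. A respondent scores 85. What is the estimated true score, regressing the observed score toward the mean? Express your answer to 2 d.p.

84.81

Estimated true score = 0.9530*85 + (1 − 0.9530)*81 ≈ 84.8120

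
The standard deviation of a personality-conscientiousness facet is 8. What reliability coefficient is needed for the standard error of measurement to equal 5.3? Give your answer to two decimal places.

0.56

Required reliability = 1 − (SEM/SD)² = 1 − 0.43891 ≈ 0.56109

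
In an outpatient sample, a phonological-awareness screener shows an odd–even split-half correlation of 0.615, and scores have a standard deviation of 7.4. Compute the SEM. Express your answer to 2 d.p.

Full-length reliability (Spearman-Brown) = 2(0.615)/(1+0.615) ≈ 0.762
The standard error of measurement is 7.400*√(1 − 0.762) ≈ 7.400*0.488 ≈ 3.613.

3.61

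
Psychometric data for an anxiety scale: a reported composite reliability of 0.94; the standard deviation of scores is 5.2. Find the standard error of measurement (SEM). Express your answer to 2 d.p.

1.27

SEM = 5.2000×√(1 − 0.9400) ≃ 1.2737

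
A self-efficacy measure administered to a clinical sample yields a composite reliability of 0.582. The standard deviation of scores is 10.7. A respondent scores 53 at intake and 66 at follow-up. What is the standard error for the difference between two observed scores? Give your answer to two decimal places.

9.78

The standard error of measurement is 10.70000×√(1 − 0.58200) ≃ 10.70000×0.64653 ≃ 6.91786.
SE_diff = √2 × SEM ≃ 9.78333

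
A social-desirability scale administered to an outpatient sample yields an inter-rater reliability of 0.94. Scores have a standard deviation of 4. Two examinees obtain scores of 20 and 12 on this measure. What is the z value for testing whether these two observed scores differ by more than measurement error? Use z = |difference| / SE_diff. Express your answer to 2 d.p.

The standard error of measurement is 4.0000·√(1 − 0.9400) ≃ 4.0000·0.2449 ≃ 0.9798.
Standard error of the difference = 0.9798·√2 ≃ 1.3856
z = |20 − 12| / 1.3856 = 8 / 1.3856 ≃ 5.7735

5.77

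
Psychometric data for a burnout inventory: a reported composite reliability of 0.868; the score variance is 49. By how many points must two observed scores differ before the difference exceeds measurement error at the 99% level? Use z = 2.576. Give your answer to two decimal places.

σ = 49^(1/2) = 7.000
SEM = 7.000 * √(1 − 0.868) = 7.000 * √0.132 ≃ 7.000 * 0.363 ≃ 2.543
SE_diff = SEM * √2 ≃ 2.543 * 1.414 ≃ 3.597
Minimum reliable difference = 2.576 * SE_diff ≃ 2.576 * 3.597 ≃ 9.265

9.27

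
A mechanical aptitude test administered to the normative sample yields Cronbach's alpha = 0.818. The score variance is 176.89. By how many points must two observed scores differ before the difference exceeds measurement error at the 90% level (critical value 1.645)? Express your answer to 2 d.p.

13.20

σ = 176.89^(1/2) = 13.3000
SEM = 13.3000*√(1 − 0.8180) ≈ 5.6740
Standard error of the difference = 5.6740·√2 ≈ 8.0242
Minimum reliable difference = 1.645 * SE_diff ≈ 1.645 * 8.0242 ≈ 13.1998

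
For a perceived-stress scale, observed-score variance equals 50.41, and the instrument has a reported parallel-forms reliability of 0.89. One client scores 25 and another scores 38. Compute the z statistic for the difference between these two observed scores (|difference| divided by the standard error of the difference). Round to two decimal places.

3.90

SD = √50.41 = 7.1000
The standard error of measurement is 7.1000*√(1 − 0.8900) ≈ 7.1000*0.3317 ≈ 2.3548.
SE_diff = √2 * SEM ≈ 3.3302
z = 13 / 3.3302 ≈ 3.9037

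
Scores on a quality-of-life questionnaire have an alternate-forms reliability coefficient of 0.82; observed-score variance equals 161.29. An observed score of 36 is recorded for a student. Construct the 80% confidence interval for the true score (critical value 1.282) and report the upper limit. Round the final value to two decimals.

σ = 161.29^(1/2) = 12.70000
SEM = 12.70000 × √(1 − 0.82000) = 12.70000 × √0.18000 ≈ 12.70000 × 0.42426 ≈ 5.38815
1.282 × SEM ≈ 6.90761
Upper bound: 36 + 6.90761 = 42.90761

42.91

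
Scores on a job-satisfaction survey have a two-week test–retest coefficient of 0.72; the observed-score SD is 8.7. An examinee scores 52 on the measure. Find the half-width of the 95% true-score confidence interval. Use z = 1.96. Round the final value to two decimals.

SEM = 8.7000 · √(1 − 0.7200) = 8.7000 · √0.2800 ≈ 8.7000 · 0.5292 ≈ 4.6036
Margin = 1.96 · 4.6036 ≈ 9.0231

9.02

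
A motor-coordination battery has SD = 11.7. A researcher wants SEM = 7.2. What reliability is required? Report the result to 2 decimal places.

Required reliability = 1 − (SEM/SD)² = 1 − 0.379 ≃ 0.621

0.62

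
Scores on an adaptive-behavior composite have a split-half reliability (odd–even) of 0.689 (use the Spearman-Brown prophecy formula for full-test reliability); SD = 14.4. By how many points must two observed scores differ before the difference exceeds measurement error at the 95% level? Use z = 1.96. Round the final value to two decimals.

Full-length reliability (Spearman-Brown) = 2(0.689)/(1+0.689) ≈ 0.8159
SEM = 14.4000 * √(1 − 0.8159) = 14.4000 * √0.1841 ≈ 14.4000 * 0.4291 ≈ 6.1791
SE_diff = SEM * √2 ≈ 6.1791 * 1.4142 ≈ 8.7386
Minimum reliable difference = 1.96 * SE_diff ≈ 1.96 * 8.7386 ≈ 17.1277

17.13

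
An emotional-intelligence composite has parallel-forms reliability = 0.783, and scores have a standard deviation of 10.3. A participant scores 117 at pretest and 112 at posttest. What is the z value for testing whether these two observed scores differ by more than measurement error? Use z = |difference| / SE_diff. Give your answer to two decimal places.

SEM = 10.300 * √(1 − 0.783) = 10.300 * √0.217 ≈ 10.300 * 0.466 ≈ 4.798
SE_diff = SEM * √2 ≈ 4.798 * 1.414 ≈ 6.786
z = 5 / 6.786 ≈ 0.737

0.74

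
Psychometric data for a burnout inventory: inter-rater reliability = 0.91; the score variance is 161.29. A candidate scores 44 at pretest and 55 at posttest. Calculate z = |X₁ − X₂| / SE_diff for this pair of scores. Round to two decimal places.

2.04

SD = √161.29 ≈ 12.7000
SEM = 12.7000 × √(1 − 0.9100) = 12.7000 × √0.0900 ≈ 12.7000 × 0.3000 ≈ 3.8100
SE_diff = SEM × √2 ≈ 3.8100 × 1.4142 ≈ 5.3882
z = |44 − 55| / 5.3882 = 11 / 5.3882 ≈ 2.0415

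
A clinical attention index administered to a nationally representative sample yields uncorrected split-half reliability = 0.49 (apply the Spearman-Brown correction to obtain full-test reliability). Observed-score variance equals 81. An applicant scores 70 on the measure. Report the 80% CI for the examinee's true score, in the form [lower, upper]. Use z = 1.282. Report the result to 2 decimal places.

[63.25, 76.75]

SD = √81 = 9.00000
Spearman-Brown: r = 2(0.49) / (1 + 0.49) = 0.98000 / 1.49000 ≃ 0.65772
SEM = 9.00000·√(1 − 0.65772) ≃ 5.26544
1.282 · SEM ≃ 6.75029
Interval: (63.24971, 76.75029)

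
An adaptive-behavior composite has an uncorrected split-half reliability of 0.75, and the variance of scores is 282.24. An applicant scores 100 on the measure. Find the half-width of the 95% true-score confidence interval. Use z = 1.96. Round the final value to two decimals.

12.45

σ = 282.24^(1/2) = 16.80000
Full-length reliability (Spearman-Brown) = 2(0.75)/(1+0.75) ≃ 0.85714
SEM = 16.80000 × √(1 − 0.85714) = 16.80000 × √0.14286 ≃ 16.80000 × 0.37796 ≃ 6.34980
1.96 × SEM ≃ 12.44561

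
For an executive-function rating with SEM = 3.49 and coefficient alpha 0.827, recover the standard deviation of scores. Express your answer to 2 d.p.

8.39

SD = SEM / √(1 − r) = 3.49 / √0.173 ≈ 3.49 / 0.416 ≈ 8.391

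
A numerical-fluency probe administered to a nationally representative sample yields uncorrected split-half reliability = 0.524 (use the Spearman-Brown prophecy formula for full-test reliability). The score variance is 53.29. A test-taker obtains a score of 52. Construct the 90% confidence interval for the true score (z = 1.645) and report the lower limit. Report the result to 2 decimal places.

45.29

SD = √53.29 ≈ 7.300
Full-length reliability (Spearman-Brown) = 2(0.524)/(1+0.524) ≈ 0.688
SEM = 7.300×√(1 − 0.688) ≈ 4.080
1.645 × SEM ≈ 6.711
Lower limit = 52 − 6.711 ≈ 45.289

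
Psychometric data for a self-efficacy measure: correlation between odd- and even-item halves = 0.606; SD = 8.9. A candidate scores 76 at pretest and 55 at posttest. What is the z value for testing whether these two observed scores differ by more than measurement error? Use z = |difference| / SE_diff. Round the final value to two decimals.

3.37

Full-length reliability (Spearman-Brown) = 2(0.606)/(1+0.606) ≃ 0.7547
SEM = 8.9000 · √(1 − 0.7547) = 8.9000 · √0.2453 ≃ 8.9000 · 0.4953 ≃ 4.4082
Standard error of the difference = 4.4082·√2 ≃ 6.2342
z = |76 − 55| / 6.2342 = 21 / 6.2342 ≃ 3.3685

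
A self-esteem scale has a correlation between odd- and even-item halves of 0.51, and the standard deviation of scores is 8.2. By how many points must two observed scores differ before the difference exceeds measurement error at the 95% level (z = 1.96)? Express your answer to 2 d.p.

Spearman-Brown: r = 2(0.51) / (1 + 0.51) = 1.0200 / 1.5100 ≈ 0.6755
The standard error of measurement is 8.2000*√(1 − 0.6755) ≈ 8.2000*0.5697 ≈ 4.6711.
Standard error of the difference = 4.6711·√2 ≈ 6.6060
Smallest detectable difference = 1.96*6.6060 ≈ 12.9478

12.95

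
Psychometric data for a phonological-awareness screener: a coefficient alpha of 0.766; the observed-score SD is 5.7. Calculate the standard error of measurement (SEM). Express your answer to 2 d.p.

2.76

SEM = 5.7000 × √(1 − 0.7660) = 5.7000 × √0.2340 ≃ 5.7000 × 0.4837 ≃ 2.7573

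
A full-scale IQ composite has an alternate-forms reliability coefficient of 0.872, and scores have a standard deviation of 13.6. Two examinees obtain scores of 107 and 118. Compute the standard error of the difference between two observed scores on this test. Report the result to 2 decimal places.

6.88

SEM = 13.600 * √(1 − 0.872) = 13.600 * √0.128 ≈ 13.600 * 0.358 ≈ 4.866
SE_diff = SEM * √2 ≈ 4.866 * 1.414 ≈ 6.881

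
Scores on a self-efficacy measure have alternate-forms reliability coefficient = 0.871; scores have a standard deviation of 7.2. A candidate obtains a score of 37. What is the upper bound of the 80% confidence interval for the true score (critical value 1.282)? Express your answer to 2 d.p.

The standard error of measurement is 7.200*√(1 − 0.871) ≈ 7.200*0.359 ≈ 2.586.
Half-width = 1.282*2.586 ≈ 3.315
Upper limit = 37 + 3.315 ≈ 40.315

40.32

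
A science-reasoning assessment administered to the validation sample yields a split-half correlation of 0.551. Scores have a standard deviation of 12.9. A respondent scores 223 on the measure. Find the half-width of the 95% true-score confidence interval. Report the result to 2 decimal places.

13.60

Full-length reliability (Spearman-Brown) = 2(0.551)/(1+0.551) ≈ 0.71051
SEM = 12.90000 × √(1 − 0.71051) = 12.90000 × √0.28949 ≈ 12.90000 × 0.53804 ≈ 6.94076
Margin = 1.96 × 6.94076 ≈ 13.60389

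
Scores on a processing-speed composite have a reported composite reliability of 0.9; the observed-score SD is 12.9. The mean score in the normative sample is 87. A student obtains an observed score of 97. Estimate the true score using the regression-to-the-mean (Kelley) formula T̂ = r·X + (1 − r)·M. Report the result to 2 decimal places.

Estimated true score = 0.900*97 + (1 − 0.900)*87 ≈ 96.000

96.00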